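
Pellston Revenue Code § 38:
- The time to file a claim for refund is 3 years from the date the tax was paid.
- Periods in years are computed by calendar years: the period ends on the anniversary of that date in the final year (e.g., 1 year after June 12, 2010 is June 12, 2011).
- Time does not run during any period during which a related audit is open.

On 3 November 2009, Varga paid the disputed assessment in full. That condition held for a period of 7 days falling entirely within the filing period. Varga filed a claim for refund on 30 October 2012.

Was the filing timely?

Yes

3 years after 3 November 2009 is November 3, 2012.
Tolling adds 7 days: November 3, 2012 + 7 days = November 10, 2012.
The deadline is November 10, 2012; the filing on October 30, 2012 is on or before that date.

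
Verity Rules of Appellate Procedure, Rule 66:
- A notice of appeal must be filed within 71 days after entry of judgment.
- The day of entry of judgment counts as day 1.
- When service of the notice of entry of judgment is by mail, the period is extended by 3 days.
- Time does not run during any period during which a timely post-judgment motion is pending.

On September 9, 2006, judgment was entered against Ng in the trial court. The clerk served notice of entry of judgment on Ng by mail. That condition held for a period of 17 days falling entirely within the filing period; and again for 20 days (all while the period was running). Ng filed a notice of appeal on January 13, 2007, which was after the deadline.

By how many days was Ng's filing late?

Counting September 9, 2006 as day 1, day 71 is November 18, 2006.
Service was by mail, adding 3 days: November 18, 2006 + 3 days = November 21, 2006.
Tolling adds 17 days: November 21, 2006 + 17 days = December 8, 2006.
Tolling adds 20 days: December 8, 2006 + 20 days = December 28, 2006.
The deadline is December 28, 2006; from December 28, 2006 to January 13, 2007 is 16 days.

16 days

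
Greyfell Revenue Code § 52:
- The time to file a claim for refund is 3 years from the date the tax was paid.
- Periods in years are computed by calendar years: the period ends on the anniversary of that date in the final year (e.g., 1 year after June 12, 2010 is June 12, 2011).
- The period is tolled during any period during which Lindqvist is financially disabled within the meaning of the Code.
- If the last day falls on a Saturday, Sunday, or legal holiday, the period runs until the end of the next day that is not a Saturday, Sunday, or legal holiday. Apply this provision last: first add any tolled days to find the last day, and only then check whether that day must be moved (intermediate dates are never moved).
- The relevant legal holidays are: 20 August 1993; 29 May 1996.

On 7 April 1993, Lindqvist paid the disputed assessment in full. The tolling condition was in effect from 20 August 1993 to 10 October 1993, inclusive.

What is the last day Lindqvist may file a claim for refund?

May 30, 1996

3 years after 7 April 1993 is April 7, 1996.
From August 20, 1993 through October 10, 1993 inclusive is 52 days; tolling adds 52 days: April 7, 1996 + 52 days = May 29, 1996.
May 29, 1996 is a listed holiday. The next qualifying day is May 30, 1996.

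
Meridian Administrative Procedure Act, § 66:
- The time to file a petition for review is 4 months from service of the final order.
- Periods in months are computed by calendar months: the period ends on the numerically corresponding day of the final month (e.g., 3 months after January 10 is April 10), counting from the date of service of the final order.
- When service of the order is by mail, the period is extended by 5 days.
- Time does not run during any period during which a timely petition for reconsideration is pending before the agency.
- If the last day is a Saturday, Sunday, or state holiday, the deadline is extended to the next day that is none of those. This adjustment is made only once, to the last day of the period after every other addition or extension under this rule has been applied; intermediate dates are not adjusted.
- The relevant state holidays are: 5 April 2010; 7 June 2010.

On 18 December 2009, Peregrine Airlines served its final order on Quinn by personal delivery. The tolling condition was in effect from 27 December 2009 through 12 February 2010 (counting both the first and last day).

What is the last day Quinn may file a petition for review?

June 8, 2010

4 months after 18 December 2009 is April 18, 2010.
Service was not by mail, so no mail extension applies.
From December 27, 2009 through February 12, 2010 inclusive is 48 days; tolling adds 48 days: April 18, 2010 + 48 days = June 5, 2010.
June 5, 2010 is Saturday; June 6, 2010 is Sunday; June 7, 2010 is a listed holiday. The next qualifying day is June 8, 2010.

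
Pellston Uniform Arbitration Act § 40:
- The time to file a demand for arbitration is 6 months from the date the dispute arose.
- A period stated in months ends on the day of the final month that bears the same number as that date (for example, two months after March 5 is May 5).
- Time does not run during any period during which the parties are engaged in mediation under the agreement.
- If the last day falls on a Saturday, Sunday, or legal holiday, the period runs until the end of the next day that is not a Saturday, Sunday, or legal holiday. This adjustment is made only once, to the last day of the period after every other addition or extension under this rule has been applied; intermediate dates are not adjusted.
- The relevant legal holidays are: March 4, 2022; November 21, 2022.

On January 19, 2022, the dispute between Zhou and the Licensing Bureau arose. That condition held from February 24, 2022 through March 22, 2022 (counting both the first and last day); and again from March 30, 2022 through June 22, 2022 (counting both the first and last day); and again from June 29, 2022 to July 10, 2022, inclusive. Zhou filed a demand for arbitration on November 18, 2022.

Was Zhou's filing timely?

6 months after January 19, 2022 is July 19, 2022.
From February 24, 2022 through March 22, 2022 inclusive is 27 days; tolling adds 27 days: July 19, 2022 + 27 days = August 15, 2022.
From March 30, 2022 through June 22, 2022 inclusive is 85 days; tolling adds 85 days: August 15, 2022 + 85 days = November 8, 2022.
From June 29, 2022 through July 10, 2022 inclusive is 12 days; tolling adds 12 days: November 8, 2022 + 12 days = November 20, 2022.
November 20, 2022 is Sunday; November 21, 2022 is a listed holiday. The next qualifying day is November 22, 2022.
The deadline is November 22, 2022; the filing on November 18, 2022 is on or before that date.

Yes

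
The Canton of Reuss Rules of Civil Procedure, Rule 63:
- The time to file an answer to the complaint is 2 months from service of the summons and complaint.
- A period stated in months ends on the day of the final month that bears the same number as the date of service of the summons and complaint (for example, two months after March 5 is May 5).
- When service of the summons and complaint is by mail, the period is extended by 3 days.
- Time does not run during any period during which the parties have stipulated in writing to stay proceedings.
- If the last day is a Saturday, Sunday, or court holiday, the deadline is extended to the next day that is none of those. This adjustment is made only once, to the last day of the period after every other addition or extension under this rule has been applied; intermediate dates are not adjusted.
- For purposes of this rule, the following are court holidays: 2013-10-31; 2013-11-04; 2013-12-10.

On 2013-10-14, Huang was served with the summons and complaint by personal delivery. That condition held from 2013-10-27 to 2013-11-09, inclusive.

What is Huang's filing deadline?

December 30, 2013

2 months after 2013-10-14 is December 14, 2013.
Service was not by mail, so no mail extension applies.
From October 27, 2013 through November 9, 2013 inclusive is 14 days; tolling adds 14 days: December 14, 2013 + 14 days = December 28, 2013.
December 28, 2013 is Saturday; December 29, 2013 is Sunday. The next qualifying day is December 30, 2013.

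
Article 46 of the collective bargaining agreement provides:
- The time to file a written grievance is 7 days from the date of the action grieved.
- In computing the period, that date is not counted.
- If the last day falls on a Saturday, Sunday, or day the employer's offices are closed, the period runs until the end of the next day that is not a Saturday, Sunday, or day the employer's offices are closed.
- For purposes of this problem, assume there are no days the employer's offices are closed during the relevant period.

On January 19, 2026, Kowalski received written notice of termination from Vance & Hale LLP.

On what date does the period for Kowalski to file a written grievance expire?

7 days after January 19, 2026 is January 26, 2026.
January 26, 2026 is a Monday and not a day the employer's offices are closed, so no extension applies.

January 26, 2026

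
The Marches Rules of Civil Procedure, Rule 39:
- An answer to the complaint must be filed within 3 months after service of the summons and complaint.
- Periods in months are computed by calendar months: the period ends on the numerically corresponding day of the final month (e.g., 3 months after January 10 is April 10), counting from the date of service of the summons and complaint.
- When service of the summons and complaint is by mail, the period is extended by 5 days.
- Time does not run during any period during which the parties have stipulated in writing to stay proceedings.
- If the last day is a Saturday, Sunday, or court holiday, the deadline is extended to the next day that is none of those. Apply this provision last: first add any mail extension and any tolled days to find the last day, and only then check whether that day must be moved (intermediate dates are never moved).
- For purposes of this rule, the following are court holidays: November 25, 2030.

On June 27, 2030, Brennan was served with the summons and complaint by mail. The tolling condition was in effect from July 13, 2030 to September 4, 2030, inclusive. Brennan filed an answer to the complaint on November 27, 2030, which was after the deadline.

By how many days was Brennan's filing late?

3 months after June 27, 2030 is September 27, 2030.
Service was by mail, adding 5 days: September 27, 2030 + 5 days = October 2, 2030.
From July 13, 2030 through September 4, 2030 inclusive is 54 days; tolling adds 54 days: October 2, 2030 + 54 days = November 25, 2030.
November 25, 2030 is a listed holiday. The next qualifying day is November 26, 2030.
The deadline is November 26, 2030; from November 26, 2030 to November 27, 2030 is 1 days.

1 day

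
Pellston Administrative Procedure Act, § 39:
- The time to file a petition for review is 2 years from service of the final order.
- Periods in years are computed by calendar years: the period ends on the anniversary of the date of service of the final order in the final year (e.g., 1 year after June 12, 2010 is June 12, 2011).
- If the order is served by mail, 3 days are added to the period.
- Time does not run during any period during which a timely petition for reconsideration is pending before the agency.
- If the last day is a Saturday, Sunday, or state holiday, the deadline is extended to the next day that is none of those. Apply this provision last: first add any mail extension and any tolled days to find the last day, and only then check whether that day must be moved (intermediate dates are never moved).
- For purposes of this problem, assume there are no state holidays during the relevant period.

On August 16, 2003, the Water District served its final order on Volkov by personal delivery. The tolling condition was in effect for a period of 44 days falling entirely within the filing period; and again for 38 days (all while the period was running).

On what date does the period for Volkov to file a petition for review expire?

2 years after August 16, 2003 is August 16, 2005.
Service was not by mail, so no mail extension applies.
Tolling adds 44 days: August 16, 2005 + 44 days = September 29, 2005.
Tolling adds 38 days: September 29, 2005 + 38 days = November 6, 2005.
November 6, 2005 is Sunday. The next qualifying day is November 7, 2005.

November 7, 2005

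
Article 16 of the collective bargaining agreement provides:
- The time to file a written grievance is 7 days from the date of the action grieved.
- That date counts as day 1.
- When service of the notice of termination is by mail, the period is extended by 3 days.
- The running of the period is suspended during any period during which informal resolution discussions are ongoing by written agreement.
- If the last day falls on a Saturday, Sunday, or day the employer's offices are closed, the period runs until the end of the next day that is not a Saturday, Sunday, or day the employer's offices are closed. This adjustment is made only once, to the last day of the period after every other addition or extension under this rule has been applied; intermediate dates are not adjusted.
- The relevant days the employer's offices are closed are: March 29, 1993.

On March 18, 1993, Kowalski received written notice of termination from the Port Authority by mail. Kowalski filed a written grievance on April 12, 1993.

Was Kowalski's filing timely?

No

Counting March 18, 1993 as day 1, day 7 is March 24, 1993.
Service was by mail, adding 3 days: March 24, 1993 + 3 days = March 27, 1993.
March 27, 1993 is Saturday; March 28, 1993 is Sunday; March 29, 1993 is a listed holiday. The next qualifying day is March 30, 1993.
The deadline is March 30, 1993; the filing on April 12, 1993 is after that date.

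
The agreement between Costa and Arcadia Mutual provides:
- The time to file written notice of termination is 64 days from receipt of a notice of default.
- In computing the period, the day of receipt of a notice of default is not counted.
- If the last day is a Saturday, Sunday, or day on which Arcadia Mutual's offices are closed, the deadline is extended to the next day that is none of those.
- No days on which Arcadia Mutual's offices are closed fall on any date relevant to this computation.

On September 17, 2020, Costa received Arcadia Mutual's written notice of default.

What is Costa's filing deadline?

November 20, 2020

64 days after September 17, 2020 is November 20, 2020.
November 20, 2020 is a Friday and not a day on which Arcadia Mutual's offices are closed, so no extension applies.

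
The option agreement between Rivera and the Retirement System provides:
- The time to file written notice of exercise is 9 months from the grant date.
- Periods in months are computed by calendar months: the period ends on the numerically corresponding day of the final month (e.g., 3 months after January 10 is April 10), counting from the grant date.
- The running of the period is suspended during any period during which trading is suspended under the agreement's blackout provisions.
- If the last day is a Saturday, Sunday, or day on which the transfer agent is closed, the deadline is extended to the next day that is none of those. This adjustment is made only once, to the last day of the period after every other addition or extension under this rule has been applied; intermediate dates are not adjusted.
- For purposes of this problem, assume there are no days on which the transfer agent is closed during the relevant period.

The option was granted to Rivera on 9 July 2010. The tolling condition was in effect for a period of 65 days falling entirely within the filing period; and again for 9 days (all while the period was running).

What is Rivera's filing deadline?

June 22, 2011

9 months after 9 July 2010 is April 9, 2011.
Tolling adds 65 days: April 9, 2011 + 65 days = June 13, 2011.
Tolling adds 9 days: June 13, 2011 + 9 days = June 22, 2011.
June 22, 2011 is a Wednesday and not a day on which the transfer agent is closed, so no extension applies.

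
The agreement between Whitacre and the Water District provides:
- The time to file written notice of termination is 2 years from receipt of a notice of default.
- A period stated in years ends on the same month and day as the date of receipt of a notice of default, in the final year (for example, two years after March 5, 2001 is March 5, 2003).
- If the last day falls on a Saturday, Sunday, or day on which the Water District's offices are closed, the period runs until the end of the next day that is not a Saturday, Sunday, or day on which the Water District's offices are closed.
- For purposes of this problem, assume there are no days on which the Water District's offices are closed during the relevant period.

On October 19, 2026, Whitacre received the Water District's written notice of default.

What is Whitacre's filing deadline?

October 19, 2028

2 years after October 19, 2026 is October 19, 2028.
October 19, 2028 is a Thursday and not a day on which the Water District's offices are closed, so no extension applies.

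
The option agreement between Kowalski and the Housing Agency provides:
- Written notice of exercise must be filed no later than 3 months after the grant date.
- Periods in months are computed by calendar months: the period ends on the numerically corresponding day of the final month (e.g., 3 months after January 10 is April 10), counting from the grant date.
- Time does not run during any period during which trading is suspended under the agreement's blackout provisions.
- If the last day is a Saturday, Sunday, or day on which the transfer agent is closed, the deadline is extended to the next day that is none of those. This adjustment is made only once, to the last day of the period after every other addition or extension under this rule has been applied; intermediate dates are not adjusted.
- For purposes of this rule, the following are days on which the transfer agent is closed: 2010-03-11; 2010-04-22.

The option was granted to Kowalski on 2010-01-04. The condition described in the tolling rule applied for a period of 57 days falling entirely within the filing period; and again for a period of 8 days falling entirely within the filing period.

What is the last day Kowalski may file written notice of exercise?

June 8, 2010

3 months after 2010-01-04 is April 4, 2010.
Tolling adds 57 days: April 4, 2010 + 57 days = May 31, 2010.
Tolling adds 8 days: May 31, 2010 + 8 days = June 8, 2010.
June 8, 2010 is a Tuesday and not a day on which the transfer agent is closed, so no extension applies.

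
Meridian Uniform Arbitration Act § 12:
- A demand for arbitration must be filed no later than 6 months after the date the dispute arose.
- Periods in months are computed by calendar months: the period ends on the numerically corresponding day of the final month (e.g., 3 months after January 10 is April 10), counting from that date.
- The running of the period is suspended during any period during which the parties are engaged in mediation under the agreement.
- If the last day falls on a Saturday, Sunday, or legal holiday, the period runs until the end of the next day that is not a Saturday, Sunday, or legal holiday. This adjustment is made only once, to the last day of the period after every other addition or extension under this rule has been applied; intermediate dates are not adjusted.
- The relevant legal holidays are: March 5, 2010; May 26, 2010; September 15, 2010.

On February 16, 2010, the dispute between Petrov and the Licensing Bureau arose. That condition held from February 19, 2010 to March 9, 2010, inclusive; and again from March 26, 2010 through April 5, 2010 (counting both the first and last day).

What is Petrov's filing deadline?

6 months after February 16, 2010 is August 16, 2010.
From February 19, 2010 through March 9, 2010 inclusive is 19 days; tolling adds 19 days: August 16, 2010 + 19 days = September 4, 2010.
From March 26, 2010 through April 5, 2010 inclusive is 11 days; tolling adds 11 days: September 4, 2010 + 11 days = September 15, 2010.
September 15, 2010 is a listed holiday. The next qualifying day is September 16, 2010.

September 16, 2010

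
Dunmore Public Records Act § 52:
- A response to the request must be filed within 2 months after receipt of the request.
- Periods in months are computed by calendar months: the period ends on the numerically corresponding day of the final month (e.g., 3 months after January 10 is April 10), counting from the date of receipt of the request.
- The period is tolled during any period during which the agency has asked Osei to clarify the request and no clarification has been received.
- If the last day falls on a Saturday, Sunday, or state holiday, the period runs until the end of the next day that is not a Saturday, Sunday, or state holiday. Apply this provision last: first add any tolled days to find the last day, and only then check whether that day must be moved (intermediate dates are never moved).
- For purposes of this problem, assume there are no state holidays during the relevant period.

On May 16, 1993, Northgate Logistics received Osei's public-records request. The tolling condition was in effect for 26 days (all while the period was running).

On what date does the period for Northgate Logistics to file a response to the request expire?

August 11, 1993

2 months after May 16, 1993 is July 16, 1993.
Tolling adds 26 days: July 16, 1993 + 26 days = August 11, 1993.
August 11, 1993 is a Wednesday and not a state holiday, so no extension applies.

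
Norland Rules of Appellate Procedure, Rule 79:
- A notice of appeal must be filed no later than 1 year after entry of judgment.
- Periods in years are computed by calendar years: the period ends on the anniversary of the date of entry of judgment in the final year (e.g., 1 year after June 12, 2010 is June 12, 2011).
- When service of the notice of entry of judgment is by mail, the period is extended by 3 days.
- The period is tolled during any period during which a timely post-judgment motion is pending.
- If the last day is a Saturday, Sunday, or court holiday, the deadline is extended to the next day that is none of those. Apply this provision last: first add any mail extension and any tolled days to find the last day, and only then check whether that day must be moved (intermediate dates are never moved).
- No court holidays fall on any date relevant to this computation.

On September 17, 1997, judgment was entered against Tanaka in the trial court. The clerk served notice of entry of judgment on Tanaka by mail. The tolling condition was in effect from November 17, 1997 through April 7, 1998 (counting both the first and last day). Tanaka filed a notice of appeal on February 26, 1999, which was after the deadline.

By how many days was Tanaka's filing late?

17 days

1 year after September 17, 1997 is September 17, 1998.
Service was by mail, adding 3 days: September 17, 1998 + 3 days = September 20, 1998.
From November 17, 1997 through April 7, 1998 inclusive is 142 days; tolling adds 142 days: September 20, 1998 + 142 days = February 9, 1999.
February 9, 1999 is a Tuesday and not a court holiday, so no extension applies.
The deadline is February 9, 1999; from February 9, 1999 to February 26, 1999 is 17 days.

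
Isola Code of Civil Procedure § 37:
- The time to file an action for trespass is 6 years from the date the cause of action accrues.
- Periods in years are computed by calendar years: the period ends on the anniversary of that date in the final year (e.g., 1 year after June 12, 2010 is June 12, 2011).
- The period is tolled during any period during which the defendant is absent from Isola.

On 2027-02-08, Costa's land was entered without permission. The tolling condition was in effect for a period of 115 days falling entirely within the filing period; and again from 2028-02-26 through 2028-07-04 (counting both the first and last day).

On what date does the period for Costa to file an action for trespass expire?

6 years after 2027-02-08 is February 8, 2033.
Tolling adds 115 days: February 8, 2033 + 115 days = June 3, 2033.
From February 26, 2028 through July 4, 2028 inclusive is 130 days; tolling adds 130 days: June 3, 2033 + 130 days = October 11, 2033.

October 11, 2033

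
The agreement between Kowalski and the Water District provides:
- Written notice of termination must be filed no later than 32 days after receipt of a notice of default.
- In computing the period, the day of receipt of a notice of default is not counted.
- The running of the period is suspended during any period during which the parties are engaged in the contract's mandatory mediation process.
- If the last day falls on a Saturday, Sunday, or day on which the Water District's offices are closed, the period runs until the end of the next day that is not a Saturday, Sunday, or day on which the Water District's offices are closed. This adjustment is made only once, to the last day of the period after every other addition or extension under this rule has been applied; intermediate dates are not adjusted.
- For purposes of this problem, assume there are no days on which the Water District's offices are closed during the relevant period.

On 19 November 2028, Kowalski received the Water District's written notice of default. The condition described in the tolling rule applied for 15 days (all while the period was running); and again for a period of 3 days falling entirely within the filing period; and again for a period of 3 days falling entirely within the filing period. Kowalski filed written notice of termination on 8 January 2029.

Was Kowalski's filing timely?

32 days after 19 November 2028 is December 21, 2028.
Tolling adds 15 days: December 21, 2028 + 15 days = January 5, 2029.
Tolling adds 3 days: January 5, 2029 + 3 days = January 8, 2029.
Tolling adds 3 days: January 8, 2029 + 3 days = January 11, 2029.
January 11, 2029 is a Thursday and not a day on which the Water District's offices are closed, so no extension applies.
The deadline is January 11, 2029; the filing on January 8, 2029 is on or before that date.

Yes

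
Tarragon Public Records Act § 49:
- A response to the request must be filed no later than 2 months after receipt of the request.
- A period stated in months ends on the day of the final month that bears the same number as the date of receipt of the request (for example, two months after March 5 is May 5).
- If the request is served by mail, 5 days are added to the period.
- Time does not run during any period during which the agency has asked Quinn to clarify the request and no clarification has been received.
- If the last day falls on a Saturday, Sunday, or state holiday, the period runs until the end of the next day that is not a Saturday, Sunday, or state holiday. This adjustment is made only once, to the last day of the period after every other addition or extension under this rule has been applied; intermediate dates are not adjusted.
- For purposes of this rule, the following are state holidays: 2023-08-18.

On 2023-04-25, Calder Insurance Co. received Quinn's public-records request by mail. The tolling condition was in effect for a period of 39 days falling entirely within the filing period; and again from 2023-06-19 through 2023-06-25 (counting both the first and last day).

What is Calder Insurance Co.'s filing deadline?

2 months after 2023-04-25 is June 25, 2023.
Service was by mail, adding 5 days: June 25, 2023 + 5 days = June 30, 2023.
Tolling adds 39 days: June 30, 2023 + 39 days = August 8, 2023.
From June 19, 2023 through June 25, 2023 inclusive is 7 days; tolling adds 7 days: August 8, 2023 + 7 days = August 15, 2023.
August 15, 2023 is a Tuesday and not a state holiday, so no extension applies.

August 15, 2023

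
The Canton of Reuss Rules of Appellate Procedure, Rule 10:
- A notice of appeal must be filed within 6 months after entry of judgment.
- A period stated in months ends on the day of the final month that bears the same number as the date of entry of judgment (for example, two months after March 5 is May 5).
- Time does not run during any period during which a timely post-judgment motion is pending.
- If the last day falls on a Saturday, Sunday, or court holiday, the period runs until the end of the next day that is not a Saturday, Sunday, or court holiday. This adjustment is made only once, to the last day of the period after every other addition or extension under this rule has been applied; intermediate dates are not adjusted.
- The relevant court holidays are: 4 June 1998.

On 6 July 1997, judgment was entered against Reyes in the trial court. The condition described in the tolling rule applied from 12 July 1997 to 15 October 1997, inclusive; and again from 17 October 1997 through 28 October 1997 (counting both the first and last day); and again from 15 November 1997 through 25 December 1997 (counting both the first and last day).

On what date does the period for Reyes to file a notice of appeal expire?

June 5, 1998

6 months after 6 July 1997 is January 6, 1998.
From July 12, 1997 through October 15, 1997 inclusive is 96 days; tolling adds 96 days: January 6, 1998 + 96 days = April 12, 1998.
From October 17, 1997 through October 28, 1997 inclusive is 12 days; tolling adds 12 days: April 12, 1998 + 12 days = April 24, 1998.
From November 15, 1997 through December 25, 1997 inclusive is 41 days; tolling adds 41 days: April 24, 1998 + 41 days = June 4, 1998.
June 4, 1998 is a listed holiday. The next qualifying day is June 5, 1998.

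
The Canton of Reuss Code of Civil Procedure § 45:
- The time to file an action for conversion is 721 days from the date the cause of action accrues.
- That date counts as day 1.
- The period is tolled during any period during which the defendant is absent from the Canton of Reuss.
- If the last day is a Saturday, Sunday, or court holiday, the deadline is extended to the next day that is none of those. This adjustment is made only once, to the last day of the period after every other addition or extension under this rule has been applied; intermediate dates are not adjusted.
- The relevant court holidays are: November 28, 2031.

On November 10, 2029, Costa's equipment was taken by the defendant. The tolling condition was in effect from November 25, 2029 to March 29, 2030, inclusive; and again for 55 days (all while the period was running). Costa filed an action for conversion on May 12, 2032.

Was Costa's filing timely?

Counting November 10, 2029 as day 1, day 721 is October 31, 2031.
From November 25, 2029 through March 29, 2030 inclusive is 125 days; tolling adds 125 days: October 31, 2031 + 125 days = March 4, 2032.
Tolling adds 55 days: March 4, 2032 + 55 days = April 28, 2032.
April 28, 2032 is a Wednesday and not a court holiday, so no extension applies.
The deadline is April 28, 2032; the filing on May 12, 2032 is after that date.

No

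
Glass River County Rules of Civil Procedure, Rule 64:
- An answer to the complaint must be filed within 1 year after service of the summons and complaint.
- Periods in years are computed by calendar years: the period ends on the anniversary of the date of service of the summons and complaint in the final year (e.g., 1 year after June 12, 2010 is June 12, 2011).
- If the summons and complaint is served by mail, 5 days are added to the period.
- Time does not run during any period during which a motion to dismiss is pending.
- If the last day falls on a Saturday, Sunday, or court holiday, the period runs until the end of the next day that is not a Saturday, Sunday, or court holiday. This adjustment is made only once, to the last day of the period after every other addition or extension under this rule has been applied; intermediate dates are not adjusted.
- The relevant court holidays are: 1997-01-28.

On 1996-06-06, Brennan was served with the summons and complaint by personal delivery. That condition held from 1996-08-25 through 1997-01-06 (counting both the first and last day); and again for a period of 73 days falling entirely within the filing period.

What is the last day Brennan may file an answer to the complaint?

1 year after 1996-06-06 is June 6, 1997.
Service was not by mail, so no mail extension applies.
From August 25, 1996 through January 6, 1997 inclusive is 135 days; tolling adds 135 days: June 6, 1997 + 135 days = October 19, 1997.
Tolling adds 73 days: October 19, 1997 + 73 days = December 31, 1997.
December 31, 1997 is a Wednesday and not a court holiday, so no extension applies.

December 31, 1997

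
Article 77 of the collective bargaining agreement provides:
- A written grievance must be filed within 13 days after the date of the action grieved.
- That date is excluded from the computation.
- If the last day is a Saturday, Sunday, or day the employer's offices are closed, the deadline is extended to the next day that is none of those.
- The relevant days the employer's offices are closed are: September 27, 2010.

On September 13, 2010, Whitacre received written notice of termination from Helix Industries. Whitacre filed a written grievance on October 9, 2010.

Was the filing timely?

No

13 days after September 13, 2010 is September 26, 2010.
September 26, 2010 is Sunday; September 27, 2010 is a listed holiday. The next qualifying day is September 28, 2010.
The deadline is September 28, 2010; the filing on October 9, 2010 is after that date.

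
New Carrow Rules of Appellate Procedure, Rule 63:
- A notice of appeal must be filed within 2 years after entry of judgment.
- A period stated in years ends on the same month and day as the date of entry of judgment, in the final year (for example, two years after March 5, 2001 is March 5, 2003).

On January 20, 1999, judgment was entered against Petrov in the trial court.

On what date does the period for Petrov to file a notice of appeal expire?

January 20, 2001

2 years after January 20, 1999 is January 20, 2001.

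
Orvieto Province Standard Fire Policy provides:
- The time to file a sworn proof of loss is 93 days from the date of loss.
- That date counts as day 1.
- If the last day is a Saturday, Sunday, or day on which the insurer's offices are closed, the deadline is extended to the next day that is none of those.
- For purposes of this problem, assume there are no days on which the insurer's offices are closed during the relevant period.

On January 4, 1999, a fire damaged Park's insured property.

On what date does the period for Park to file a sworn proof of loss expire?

April 6, 1999

Counting January 4, 1999 as day 1, day 93 is April 6, 1999.
April 6, 1999 is a Tuesday and not a day on which the insurer's offices are closed, so no extension applies.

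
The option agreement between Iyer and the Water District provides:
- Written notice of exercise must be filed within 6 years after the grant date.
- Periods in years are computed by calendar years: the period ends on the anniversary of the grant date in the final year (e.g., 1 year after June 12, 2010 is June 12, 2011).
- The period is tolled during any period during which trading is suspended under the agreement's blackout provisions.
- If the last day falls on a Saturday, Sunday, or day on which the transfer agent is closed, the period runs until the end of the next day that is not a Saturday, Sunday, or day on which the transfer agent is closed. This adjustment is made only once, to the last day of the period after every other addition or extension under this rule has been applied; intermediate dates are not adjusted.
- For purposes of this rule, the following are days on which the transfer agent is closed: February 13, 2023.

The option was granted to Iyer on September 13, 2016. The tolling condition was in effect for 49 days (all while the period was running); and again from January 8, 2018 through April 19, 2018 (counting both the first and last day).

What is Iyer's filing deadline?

6 years after September 13, 2016 is September 13, 2022.
Tolling adds 49 days: September 13, 2022 + 49 days = November 1, 2022.
From January 8, 2018 through April 19, 2018 inclusive is 102 days; tolling adds 102 days: November 1, 2022 + 102 days = February 11, 2023.
February 11, 2023 is Saturday; February 12, 2023 is Sunday; February 13, 2023 is a listed holiday. The next qualifying day is February 14, 2023.

February 14, 2023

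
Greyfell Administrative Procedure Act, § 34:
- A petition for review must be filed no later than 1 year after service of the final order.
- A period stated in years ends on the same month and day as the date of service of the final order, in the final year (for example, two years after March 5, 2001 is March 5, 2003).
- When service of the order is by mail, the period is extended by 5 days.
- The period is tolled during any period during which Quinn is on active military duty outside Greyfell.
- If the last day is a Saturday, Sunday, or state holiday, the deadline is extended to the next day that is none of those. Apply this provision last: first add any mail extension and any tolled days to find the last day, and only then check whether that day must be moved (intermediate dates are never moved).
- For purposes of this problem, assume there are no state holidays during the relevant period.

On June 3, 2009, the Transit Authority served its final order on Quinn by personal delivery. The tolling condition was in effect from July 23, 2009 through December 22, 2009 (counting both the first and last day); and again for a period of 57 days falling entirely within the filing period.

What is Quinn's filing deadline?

1 year after June 3, 2009 is June 3, 2010.
Service was not by mail, so no mail extension applies.
From July 23, 2009 through December 22, 2009 inclusive is 153 days; tolling adds 153 days: June 3, 2010 + 153 days = November 3, 2010.
Tolling adds 57 days: November 3, 2010 + 57 days = December 30, 2010.
December 30, 2010 is a Thursday and not a state holiday, so no extension applies.

December 30, 2010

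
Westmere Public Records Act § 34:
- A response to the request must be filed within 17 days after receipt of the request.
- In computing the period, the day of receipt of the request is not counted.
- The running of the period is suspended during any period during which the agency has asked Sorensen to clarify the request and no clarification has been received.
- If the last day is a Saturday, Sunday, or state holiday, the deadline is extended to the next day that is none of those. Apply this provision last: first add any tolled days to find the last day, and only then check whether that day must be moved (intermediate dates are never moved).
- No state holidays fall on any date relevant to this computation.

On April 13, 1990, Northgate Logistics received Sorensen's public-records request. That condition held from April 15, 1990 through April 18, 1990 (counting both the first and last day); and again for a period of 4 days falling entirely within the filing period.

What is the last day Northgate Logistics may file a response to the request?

17 days after April 13, 1990 is April 30, 1990.
From April 15, 1990 through April 18, 1990 inclusive is 4 days; tolling adds 4 days: April 30, 1990 + 4 days = May 4, 1990.
Tolling adds 4 days: May 4, 1990 + 4 days = May 8, 1990.
May 8, 1990 is a Tuesday and not a state holiday, so no extension applies.

May 8, 1990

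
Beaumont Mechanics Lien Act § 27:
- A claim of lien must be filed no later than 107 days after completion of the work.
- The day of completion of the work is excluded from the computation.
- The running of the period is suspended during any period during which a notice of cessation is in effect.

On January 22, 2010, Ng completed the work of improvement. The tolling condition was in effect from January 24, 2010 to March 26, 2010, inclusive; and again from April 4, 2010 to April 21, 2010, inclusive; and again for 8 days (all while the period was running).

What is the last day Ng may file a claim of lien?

August 5, 2010

107 days after January 22, 2010 is May 9, 2010.
From January 24, 2010 through March 26, 2010 inclusive is 62 days; tolling adds 62 days: May 9, 2010 + 62 days = July 10, 2010.
From April 4, 2010 through April 21, 2010 inclusive is 18 days; tolling adds 18 days: July 10, 2010 + 18 days = July 28, 2010.
Tolling adds 8 days: July 28, 2010 + 8 days = August 5, 2010.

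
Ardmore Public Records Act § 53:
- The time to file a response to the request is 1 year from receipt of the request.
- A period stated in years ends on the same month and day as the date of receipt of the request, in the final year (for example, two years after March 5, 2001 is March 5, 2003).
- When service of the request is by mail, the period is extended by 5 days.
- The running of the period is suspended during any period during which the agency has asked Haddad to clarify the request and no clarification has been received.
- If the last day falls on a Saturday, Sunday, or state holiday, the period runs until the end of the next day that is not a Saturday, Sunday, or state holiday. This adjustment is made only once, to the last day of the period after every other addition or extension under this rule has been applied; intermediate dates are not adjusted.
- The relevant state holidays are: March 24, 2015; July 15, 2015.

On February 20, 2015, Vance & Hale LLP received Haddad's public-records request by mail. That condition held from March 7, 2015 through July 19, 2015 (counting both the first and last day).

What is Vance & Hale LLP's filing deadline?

July 11, 2016

1 year after February 20, 2015 is February 20, 2016.
Service was by mail, adding 5 days: February 20, 2016 + 5 days = February 25, 2016.
From March 7, 2015 through July 19, 2015 inclusive is 135 days; tolling adds 135 days: February 25, 2016 + 135 days = July 9, 2016.
July 9, 2016 is Saturday; July 10, 2016 is Sunday. The next qualifying day is July 11, 2016.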